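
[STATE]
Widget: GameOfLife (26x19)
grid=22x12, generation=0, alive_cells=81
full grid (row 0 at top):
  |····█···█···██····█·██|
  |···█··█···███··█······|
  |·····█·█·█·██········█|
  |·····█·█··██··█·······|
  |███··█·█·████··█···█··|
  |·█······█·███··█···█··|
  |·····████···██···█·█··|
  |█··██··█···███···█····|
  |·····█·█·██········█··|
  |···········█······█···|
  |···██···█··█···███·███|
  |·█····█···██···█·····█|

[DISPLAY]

Gen: 0                    
····█···█···██····█·██    
···█··█···███··█······    
·····█·█·█·██········█    
·····█·█··██··█·······    
███··█·█·████··█···█··    
·█······█·███··█···█··    
·····████···██···█·█··    
█··██··█···███···█····    
·····█·█·██········█··    
···········█······█···    
···██···█··█···███·███    
·█····█···██···█·····█    
                          
                          
                          
                          
                          
                          


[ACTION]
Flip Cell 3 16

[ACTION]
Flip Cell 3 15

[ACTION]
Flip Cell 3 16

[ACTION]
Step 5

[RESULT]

Gen: 5                    
·········██···········    
·········███··········    
·····█····█·█·········    
██····█···············    
··█··█·█····█···██····    
██····██····█·██·█····    
·······█·██···███·····    
·····███···█·█·█······    
······················    
····················██    
·········████··█···█·█    
·········█████·█····█·    
                          
                          
                          
                          
                          
                          


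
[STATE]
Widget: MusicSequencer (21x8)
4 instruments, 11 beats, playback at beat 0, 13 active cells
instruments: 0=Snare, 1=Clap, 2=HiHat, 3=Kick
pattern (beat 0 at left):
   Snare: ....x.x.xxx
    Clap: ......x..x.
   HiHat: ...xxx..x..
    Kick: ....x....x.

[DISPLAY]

      ▼1234567890    
 Snare····█·█·███    
  Clap······█··█·    
 HiHat···███··█··    
  Kick····█····█·    
                     
                     
                     


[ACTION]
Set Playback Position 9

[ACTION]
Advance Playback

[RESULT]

      0123456789▼    
 Snare····█·█·███    
  Clap······█··█·    
 HiHat···███··█··    
  Kick····█····█·    
                     
                     
                     


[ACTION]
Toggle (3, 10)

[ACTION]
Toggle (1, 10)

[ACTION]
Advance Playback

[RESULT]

      ▼1234567890    
 Snare····█·█·███    
  Clap······█··██    
 HiHat···███··█··    
  Kick····█····██    
                     
                     
                     


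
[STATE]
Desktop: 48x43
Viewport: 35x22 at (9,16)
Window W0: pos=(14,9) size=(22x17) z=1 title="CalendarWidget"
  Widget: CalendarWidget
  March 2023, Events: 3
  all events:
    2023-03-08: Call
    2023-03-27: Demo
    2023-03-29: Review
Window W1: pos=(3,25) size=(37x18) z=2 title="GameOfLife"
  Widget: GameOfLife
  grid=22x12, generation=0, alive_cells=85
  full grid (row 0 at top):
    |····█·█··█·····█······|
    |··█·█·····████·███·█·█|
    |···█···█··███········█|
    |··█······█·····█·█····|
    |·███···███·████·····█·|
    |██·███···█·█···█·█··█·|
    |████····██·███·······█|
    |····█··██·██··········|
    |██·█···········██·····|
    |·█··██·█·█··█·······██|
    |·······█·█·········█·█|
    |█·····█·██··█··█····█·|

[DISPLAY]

     ┃13 14 15 16 17 18 19┃        
     ┃20 21 22 23 24 25 26┃        
     ┃27* 28 29* 30 31    ┃        
     ┃                    ┃        
     ┃                    ┃        
     ┃                    ┃        
     ┃                    ┃        
     ┃                    ┃        
     ┃                    ┃        
━━━━━━━━━━━━━━━━━━━━━━━━━━━━━━┓    
OfLife                        ┃    
──────────────────────────────┨    
0                             ┃    
·█··█·····█······             ┃    
·····████·███·█·█             ┃    
··█··███········█             ┃    
····█·····█·█····             ┃    
··███·████·····█·             ┃    
█···█·█···█·█··█·             ┃    
···██·███·······█             ┃    
··██·██··········             ┃    
··········██·····             ┃    


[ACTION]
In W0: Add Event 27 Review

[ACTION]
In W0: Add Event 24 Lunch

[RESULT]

     ┃13 14 15 16 17 18 19┃        
     ┃20 21 22 23 24* 25 2┃        
     ┃27* 28 29* 30 31    ┃        
     ┃                    ┃        
     ┃                    ┃        
     ┃                    ┃        
     ┃                    ┃        
     ┃                    ┃        
     ┃                    ┃        
━━━━━━━━━━━━━━━━━━━━━━━━━━━━━━┓    
OfLife                        ┃    
──────────────────────────────┨    
0                             ┃    
·█··█·····█······             ┃    
·····████·███·█·█             ┃    
··█··███········█             ┃    
····█·····█·█····             ┃    
··███·████·····█·             ┃    
█···█·█···█·█··█·             ┃    
···██·███·······█             ┃    
··██·██··········             ┃    
··········██·····             ┃    


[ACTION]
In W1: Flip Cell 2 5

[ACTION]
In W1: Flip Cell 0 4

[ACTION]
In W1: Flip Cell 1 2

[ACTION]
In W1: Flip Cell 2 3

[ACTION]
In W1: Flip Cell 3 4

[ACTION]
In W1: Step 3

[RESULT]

     ┃13 14 15 16 17 18 19┃        
     ┃20 21 22 23 24* 25 2┃        
     ┃27* 28 29* 30 31    ┃        
     ┃                    ┃        
     ┃                    ┃        
     ┃                    ┃        
     ┃                    ┃        
     ┃                    ┃        
     ┃                    ┃        
━━━━━━━━━━━━━━━━━━━━━━━━━━━━━━┓    
OfLife                        ┃    
──────────────────────────────┨    
3                             ┃    
·····███·········             ┃    
·█·██··█···██····             ┃    
█·█·█······██····             ┃    
·██·█·█·████·····             ┃    
·████·██··█······             ┃    
·███··██··█······             ┃    
·······██········             ┃    
·····█···········             ┃    
······██·········             ┃    


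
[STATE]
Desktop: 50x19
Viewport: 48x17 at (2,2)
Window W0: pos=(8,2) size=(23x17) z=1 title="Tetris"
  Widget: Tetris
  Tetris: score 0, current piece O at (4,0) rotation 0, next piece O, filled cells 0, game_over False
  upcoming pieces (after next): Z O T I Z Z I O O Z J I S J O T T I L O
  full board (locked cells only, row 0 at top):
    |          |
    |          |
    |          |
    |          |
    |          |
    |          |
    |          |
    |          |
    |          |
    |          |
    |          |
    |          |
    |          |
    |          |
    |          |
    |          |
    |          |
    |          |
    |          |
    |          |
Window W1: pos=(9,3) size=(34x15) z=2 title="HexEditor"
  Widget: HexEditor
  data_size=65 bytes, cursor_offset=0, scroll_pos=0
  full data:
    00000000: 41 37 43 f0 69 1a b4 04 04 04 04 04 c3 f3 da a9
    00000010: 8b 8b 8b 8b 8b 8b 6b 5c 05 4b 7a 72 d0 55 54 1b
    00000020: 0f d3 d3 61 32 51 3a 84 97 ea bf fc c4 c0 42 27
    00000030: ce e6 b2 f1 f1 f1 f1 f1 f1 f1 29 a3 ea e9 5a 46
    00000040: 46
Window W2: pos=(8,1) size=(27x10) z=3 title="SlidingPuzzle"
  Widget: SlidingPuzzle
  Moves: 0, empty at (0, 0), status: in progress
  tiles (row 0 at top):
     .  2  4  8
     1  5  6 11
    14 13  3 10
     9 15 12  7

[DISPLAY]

      ┃ SlidingPuzzle           ┃               
      ┠─────────────────────────┨━━━━━━━┓       
      ┃┌────┬────┬────┬────┐    ┃       ┃       
      ┃│    │  2 │  4 │  8 │    ┃───────┨       
      ┃├────┼────┼────┼────┤    ┃1a b4 0┃       
      ┃│  1 │  5 │  6 │ 11 │    ┃8b 6b 5┃       
      ┃├────┼────┼────┼────┤    ┃51 3a 8┃       
      ┃│ 14 │ 13 │  3 │ 10 │    ┃f1 f1 f┃       
      ┗━━━━━━━━━━━━━━━━━━━━━━━━━┛       ┃       
      ┃┃                                ┃       
      ┃┃                                ┃       
      ┃┃                                ┃       
      ┃┃                                ┃       
      ┃┃                                ┃       
      ┃┃                                ┃       
      ┃┗━━━━━━━━━━━━━━━━━━━━━━━━━━━━━━━━┛       
      ┗━━━━━━━━━━━━━━━━━━━━━┛                   


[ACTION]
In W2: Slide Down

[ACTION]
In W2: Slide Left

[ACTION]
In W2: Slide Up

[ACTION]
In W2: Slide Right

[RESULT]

      ┃ SlidingPuzzle           ┃               
      ┠─────────────────────────┨━━━━━━━┓       
      ┃┌────┬────┬────┬────┐    ┃       ┃       
      ┃│  2 │  5 │  4 │  8 │    ┃───────┨       
      ┃├────┼────┼────┼────┤    ┃1a b4 0┃       
      ┃│    │  1 │  6 │ 11 │    ┃8b 6b 5┃       
      ┃├────┼────┼────┼────┤    ┃51 3a 8┃       
      ┃│ 14 │ 13 │  3 │ 10 │    ┃f1 f1 f┃       
      ┗━━━━━━━━━━━━━━━━━━━━━━━━━┛       ┃       
      ┃┃                                ┃       
      ┃┃                                ┃       
      ┃┃                                ┃       
      ┃┃                                ┃       
      ┃┃                                ┃       
      ┃┃                                ┃       
      ┃┗━━━━━━━━━━━━━━━━━━━━━━━━━━━━━━━━┛       
      ┗━━━━━━━━━━━━━━━━━━━━━┛                   


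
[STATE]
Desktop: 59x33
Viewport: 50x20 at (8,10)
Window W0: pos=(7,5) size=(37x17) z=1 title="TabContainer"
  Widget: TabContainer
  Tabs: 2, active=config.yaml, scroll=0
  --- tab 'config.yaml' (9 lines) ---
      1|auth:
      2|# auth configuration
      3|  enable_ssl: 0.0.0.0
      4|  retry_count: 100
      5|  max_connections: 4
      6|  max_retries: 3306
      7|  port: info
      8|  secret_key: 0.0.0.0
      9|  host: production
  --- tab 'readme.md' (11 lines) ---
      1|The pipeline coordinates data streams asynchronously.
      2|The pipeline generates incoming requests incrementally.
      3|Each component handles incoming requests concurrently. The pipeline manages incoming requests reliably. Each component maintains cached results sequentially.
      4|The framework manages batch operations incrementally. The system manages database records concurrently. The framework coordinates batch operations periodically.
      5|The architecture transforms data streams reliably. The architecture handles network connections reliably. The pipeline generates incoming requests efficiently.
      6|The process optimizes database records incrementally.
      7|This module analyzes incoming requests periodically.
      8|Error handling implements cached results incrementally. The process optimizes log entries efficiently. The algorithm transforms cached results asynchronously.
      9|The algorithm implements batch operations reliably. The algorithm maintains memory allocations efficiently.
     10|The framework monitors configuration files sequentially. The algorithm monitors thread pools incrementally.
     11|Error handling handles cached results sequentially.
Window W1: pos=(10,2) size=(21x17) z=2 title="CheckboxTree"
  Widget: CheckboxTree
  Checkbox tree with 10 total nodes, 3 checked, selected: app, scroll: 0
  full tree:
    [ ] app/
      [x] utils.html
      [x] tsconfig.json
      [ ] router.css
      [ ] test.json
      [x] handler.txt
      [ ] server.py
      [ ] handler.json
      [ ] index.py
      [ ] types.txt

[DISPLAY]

au┃   [x] handler.txt ┃            ┃              
# ┃   [ ] server.py   ┃            ┃              
  ┃   [ ] handler.json┃            ┃              
  ┃   [ ] index.py    ┃            ┃              
  ┃   [ ] types.txt   ┃            ┃              
  ┃                   ┃            ┃              
  ┃                   ┃            ┃              
  ┃                   ┃            ┃              
  ┗━━━━━━━━━━━━━━━━━━━┛            ┃              
                                   ┃              
                                   ┃              
━━━━━━━━━━━━━━━━━━━━━━━━━━━━━━━━━━━┛              
                                                  
                                                  
                                                  
                                                  
                                                  
                                                  
                                                  
                                                  


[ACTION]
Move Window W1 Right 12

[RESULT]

auth:         ┃   [x] handler.txt ┃┃              
# auth configu┃   [ ] server.py   ┃┃              
  enable_ssl: ┃   [ ] handler.json┃┃              
  retry_count:┃   [ ] index.py    ┃┃              
  max_connecti┃   [ ] types.txt   ┃┃              
  max_retries:┃                   ┃┃              
  port: info  ┃                   ┃┃              
  secret_key: ┃                   ┃┃              
  host: produc┗━━━━━━━━━━━━━━━━━━━┛┃              
                                   ┃              
                                   ┃              
━━━━━━━━━━━━━━━━━━━━━━━━━━━━━━━━━━━┛              
                                                  
                                                  
                                                  
                                                  
                                                  
                                                  
                                                  
                                                  


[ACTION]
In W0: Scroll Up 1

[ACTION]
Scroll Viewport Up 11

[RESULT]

                                                  
                                                  
              ┏━━━━━━━━━━━━━━━━━━━┓               
              ┃ CheckboxTree      ┃               
              ┠───────────────────┨               
━━━━━━━━━━━━━━┃>[-] app/          ┃┓              
 TabContainer ┃   [x] utils.html  ┃┃              
──────────────┃   [x] tsconfig.jso┃┨              
[config.yaml]│┃   [ ] router.css  ┃┃              
──────────────┃   [ ] test.json   ┃┃              
auth:         ┃   [x] handler.txt ┃┃              
# auth configu┃   [ ] server.py   ┃┃              
  enable_ssl: ┃   [ ] handler.json┃┃              
  retry_count:┃   [ ] index.py    ┃┃              
  max_connecti┃   [ ] types.txt   ┃┃              
  max_retries:┃                   ┃┃              
  port: info  ┃                   ┃┃              
  secret_key: ┃                   ┃┃              
  host: produc┗━━━━━━━━━━━━━━━━━━━┛┃              
                                   ┃              


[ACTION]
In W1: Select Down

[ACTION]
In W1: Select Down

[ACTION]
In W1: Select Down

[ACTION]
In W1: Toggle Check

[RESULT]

                                                  
                                                  
              ┏━━━━━━━━━━━━━━━━━━━┓               
              ┃ CheckboxTree      ┃               
              ┠───────────────────┨               
━━━━━━━━━━━━━━┃ [-] app/          ┃┓              
 TabContainer ┃   [x] utils.html  ┃┃              
──────────────┃   [x] tsconfig.jso┃┨              
[config.yaml]│┃>  [x] router.css  ┃┃              
──────────────┃   [ ] test.json   ┃┃              
auth:         ┃   [x] handler.txt ┃┃              
# auth configu┃   [ ] server.py   ┃┃              
  enable_ssl: ┃   [ ] handler.json┃┃              
  retry_count:┃   [ ] index.py    ┃┃              
  max_connecti┃   [ ] types.txt   ┃┃              
  max_retries:┃                   ┃┃              
  port: info  ┃                   ┃┃              
  secret_key: ┃                   ┃┃              
  host: produc┗━━━━━━━━━━━━━━━━━━━┛┃              
                                   ┃              


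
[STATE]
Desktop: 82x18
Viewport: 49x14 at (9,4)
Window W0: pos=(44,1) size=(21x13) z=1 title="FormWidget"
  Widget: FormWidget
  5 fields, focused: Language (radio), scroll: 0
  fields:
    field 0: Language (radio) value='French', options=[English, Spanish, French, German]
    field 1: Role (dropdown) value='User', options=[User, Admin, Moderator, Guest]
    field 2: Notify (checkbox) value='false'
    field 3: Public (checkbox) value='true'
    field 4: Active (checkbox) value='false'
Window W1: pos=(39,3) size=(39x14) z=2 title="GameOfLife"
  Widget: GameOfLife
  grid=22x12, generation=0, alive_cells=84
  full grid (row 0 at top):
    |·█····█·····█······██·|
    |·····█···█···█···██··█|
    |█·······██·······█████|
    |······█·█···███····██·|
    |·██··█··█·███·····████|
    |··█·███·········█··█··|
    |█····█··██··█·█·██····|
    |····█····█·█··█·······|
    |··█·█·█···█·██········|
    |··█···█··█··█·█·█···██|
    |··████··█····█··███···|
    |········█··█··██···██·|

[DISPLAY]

                              ┃ GameOfLife       
                              ┠──────────────────
                              ┃Gen: 0            
                              ┃·····█···█···█···█
                              ┃█·······██·······█
                              ┃······█·█···███···
                              ┃·██··█··█·███·····
                              ┃··█·███·········█·
                              ┃█····█··██··█·█·██
                              ┃····█····█·█··█···
                              ┃··█·█·█···█·██····
                              ┃··█···█··█··█·█·█·
                              ┗━━━━━━━━━━━━━━━━━━
                                                 


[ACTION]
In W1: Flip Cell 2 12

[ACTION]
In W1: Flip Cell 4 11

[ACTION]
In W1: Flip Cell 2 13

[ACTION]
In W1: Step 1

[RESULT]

                              ┃ GameOfLife       
                              ┠──────────────────
                              ┃Gen: 1            
                              ┃········██···█···█
                              ┃·······███·······█
                              ┃·█······█·····█··█
                              ┃·████····█·██·····
                              ┃··███·███··█·█·██·
                              ┃···█··█·███··█··██
                              ┃···██···██·█··██··
                              ┃·········██·█·██··
                              ┃·██···██·█·██·███·
                              ┗━━━━━━━━━━━━━━━━━━
                                                 


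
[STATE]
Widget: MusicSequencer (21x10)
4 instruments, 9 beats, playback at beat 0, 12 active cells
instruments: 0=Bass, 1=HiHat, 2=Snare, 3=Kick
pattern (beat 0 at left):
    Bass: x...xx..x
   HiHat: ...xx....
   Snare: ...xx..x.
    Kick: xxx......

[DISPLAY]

      ▼12345678      
  Bass█···██··█      
 HiHat···██····      
 Snare···██··█·      
  Kick███······      
                     
                     
                     
                     
                     


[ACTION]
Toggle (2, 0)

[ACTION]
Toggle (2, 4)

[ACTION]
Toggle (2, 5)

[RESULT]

      ▼12345678      
  Bass█···██··█      
 HiHat···██····      
 Snare█··█·█·█·      
  Kick███······      
                     
                     
                     
                     
                     


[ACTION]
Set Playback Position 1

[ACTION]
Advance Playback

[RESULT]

      01▼345678      
  Bass█···██··█      
 HiHat···██····      
 Snare█··█·█·█·      
  Kick███······      
                     
                     
                     
                     
                     


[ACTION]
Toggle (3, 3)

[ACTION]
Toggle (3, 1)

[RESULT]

      01▼345678      
  Bass█···██··█      
 HiHat···██····      
 Snare█··█·█·█·      
  Kick█·██·····      
                     
                     
                     
                     
                     


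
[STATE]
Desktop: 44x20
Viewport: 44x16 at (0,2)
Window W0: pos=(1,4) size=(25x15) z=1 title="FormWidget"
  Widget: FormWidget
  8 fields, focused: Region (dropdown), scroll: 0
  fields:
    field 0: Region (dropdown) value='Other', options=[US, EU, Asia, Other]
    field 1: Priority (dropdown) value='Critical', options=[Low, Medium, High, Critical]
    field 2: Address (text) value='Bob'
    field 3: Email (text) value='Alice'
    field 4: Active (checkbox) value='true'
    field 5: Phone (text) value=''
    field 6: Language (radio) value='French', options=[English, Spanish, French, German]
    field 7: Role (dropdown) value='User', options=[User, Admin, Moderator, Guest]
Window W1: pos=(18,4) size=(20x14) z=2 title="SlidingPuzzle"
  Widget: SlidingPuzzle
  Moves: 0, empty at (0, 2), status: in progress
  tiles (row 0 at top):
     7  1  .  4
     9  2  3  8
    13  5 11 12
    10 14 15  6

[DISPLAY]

                                            
                                            
 ┏━━━━━━━━━━━━━━━━┏━━━━━━━━━━━━━━━━━━┓      
 ┃ FormWidget     ┃ SlidingPuzzle    ┃      
 ┠────────────────┠──────────────────┨      
 ┃> Region:     [O┃┌────┬────┬────┬──┃      
 ┃  Priority:   [C┃│  7 │  1 │    │  ┃      
 ┃  Address:    [B┃├────┼────┼────┼──┃      
 ┃  Email:      [A┃│  9 │  2 │  3 │  ┃      
 ┃  Active:     [x┃├────┼────┼────┼──┃      
 ┃  Phone:      [ ┃│ 13 │  5 │ 11 │ 1┃      
 ┃  Language:   ( ┃├────┼────┼────┼──┃      
 ┃  Role:       [U┃│ 10 │ 14 │ 15 │  ┃      
 ┃                ┃└────┴────┴────┴──┃      
 ┃                ┃Moves: 0          ┃      
 ┃                ┗━━━━━━━━━━━━━━━━━━┛      


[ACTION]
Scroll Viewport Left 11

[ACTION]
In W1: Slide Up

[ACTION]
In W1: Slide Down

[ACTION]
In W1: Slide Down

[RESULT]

                                            
                                            
 ┏━━━━━━━━━━━━━━━━┏━━━━━━━━━━━━━━━━━━┓      
 ┃ FormWidget     ┃ SlidingPuzzle    ┃      
 ┠────────────────┠──────────────────┨      
 ┃> Region:     [O┃┌────┬────┬────┬──┃      
 ┃  Priority:   [C┃│  7 │  1 │    │  ┃      
 ┃  Address:    [B┃├────┼────┼────┼──┃      
 ┃  Email:      [A┃│  9 │  2 │  3 │  ┃      
 ┃  Active:     [x┃├────┼────┼────┼──┃      
 ┃  Phone:      [ ┃│ 13 │  5 │ 11 │ 1┃      
 ┃  Language:   ( ┃├────┼────┼────┼──┃      
 ┃  Role:       [U┃│ 10 │ 14 │ 15 │  ┃      
 ┃                ┃└────┴────┴────┴──┃      
 ┃                ┃Moves: 2          ┃      
 ┃                ┗━━━━━━━━━━━━━━━━━━┛      


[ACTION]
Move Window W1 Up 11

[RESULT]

                  ┠──────────────────┨      
                  ┃┌────┬────┬────┬──┃      
 ┏━━━━━━━━━━━━━━━━┃│  7 │  1 │    │  ┃      
 ┃ FormWidget     ┃├────┼────┼────┼──┃      
 ┠────────────────┃│  9 │  2 │  3 │  ┃      
 ┃> Region:     [O┃├────┼────┼────┼──┃      
 ┃  Priority:   [C┃│ 13 │  5 │ 11 │ 1┃      
 ┃  Address:    [B┃├────┼────┼────┼──┃      
 ┃  Email:      [A┃│ 10 │ 14 │ 15 │  ┃      
 ┃  Active:     [x┃└────┴────┴────┴──┃      
 ┃  Phone:      [ ┃Moves: 2          ┃      
 ┃  Language:   ( ┗━━━━━━━━━━━━━━━━━━┛      
 ┃  Role:       [User  ▼]┃                  
 ┃                       ┃                  
 ┃                       ┃                  
 ┃                       ┃                  


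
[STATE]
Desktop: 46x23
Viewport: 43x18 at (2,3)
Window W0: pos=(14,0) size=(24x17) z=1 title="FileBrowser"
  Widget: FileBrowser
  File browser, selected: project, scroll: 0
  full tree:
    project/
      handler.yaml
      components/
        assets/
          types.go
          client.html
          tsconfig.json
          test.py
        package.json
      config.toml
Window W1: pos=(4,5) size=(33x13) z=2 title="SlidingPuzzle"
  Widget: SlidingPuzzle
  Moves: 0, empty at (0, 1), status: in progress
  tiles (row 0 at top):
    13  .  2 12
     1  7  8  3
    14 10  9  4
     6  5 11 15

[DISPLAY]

            ┃> [-] project/        ┃       
            ┃    handler.yaml      ┃       
  ┏━━━━━━━━━━━━━━━━━━━━━━━━━━━━━━━┓┃       
  ┃ SlidingPuzzle                 ┃┃       
  ┠───────────────────────────────┨┃       
  ┃┌────┬────┬────┬────┐          ┃┃       
  ┃│ 13 │    │  2 │ 12 │          ┃┃       
  ┃├────┼────┼────┼────┤          ┃┃       
  ┃│  1 │  7 │  8 │  3 │          ┃┃       
  ┃├────┼────┼────┼────┤          ┃┃       
  ┃│ 14 │ 10 │  9 │  4 │          ┃┃       
  ┃├────┼────┼────┼────┤          ┃┃       
  ┃│  6 │  5 │ 11 │ 15 │          ┃┃       
  ┃└────┴────┴────┴────┘          ┃┛       
  ┗━━━━━━━━━━━━━━━━━━━━━━━━━━━━━━━┛        
                                           
                                           
                                           


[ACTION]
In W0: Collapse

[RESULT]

            ┃> [+] project/        ┃       
            ┃                      ┃       
  ┏━━━━━━━━━━━━━━━━━━━━━━━━━━━━━━━┓┃       
  ┃ SlidingPuzzle                 ┃┃       
  ┠───────────────────────────────┨┃       
  ┃┌────┬────┬────┬────┐          ┃┃       
  ┃│ 13 │    │  2 │ 12 │          ┃┃       
  ┃├────┼────┼────┼────┤          ┃┃       
  ┃│  1 │  7 │  8 │  3 │          ┃┃       
  ┃├────┼────┼────┼────┤          ┃┃       
  ┃│ 14 │ 10 │  9 │  4 │          ┃┃       
  ┃├────┼────┼────┼────┤          ┃┃       
  ┃│  6 │  5 │ 11 │ 15 │          ┃┃       
  ┃└────┴────┴────┴────┘          ┃┛       
  ┗━━━━━━━━━━━━━━━━━━━━━━━━━━━━━━━┛        
                                           
                                           
                                           


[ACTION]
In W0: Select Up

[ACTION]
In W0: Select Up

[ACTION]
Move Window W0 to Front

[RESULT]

            ┃> [+] project/        ┃       
            ┃                      ┃       
  ┏━━━━━━━━━┃                      ┃       
  ┃ SlidingP┃                      ┃       
  ┠─────────┃                      ┃       
  ┃┌────┬───┃                      ┃       
  ┃│ 13 │   ┃                      ┃       
  ┃├────┼───┃                      ┃       
  ┃│  1 │  7┃                      ┃       
  ┃├────┼───┃                      ┃       
  ┃│ 14 │ 10┃                      ┃       
  ┃├────┼───┃                      ┃       
  ┃│  6 │  5┃                      ┃       
  ┃└────┴───┗━━━━━━━━━━━━━━━━━━━━━━┛       
  ┗━━━━━━━━━━━━━━━━━━━━━━━━━━━━━━━┛        
                                           
                                           
                                           


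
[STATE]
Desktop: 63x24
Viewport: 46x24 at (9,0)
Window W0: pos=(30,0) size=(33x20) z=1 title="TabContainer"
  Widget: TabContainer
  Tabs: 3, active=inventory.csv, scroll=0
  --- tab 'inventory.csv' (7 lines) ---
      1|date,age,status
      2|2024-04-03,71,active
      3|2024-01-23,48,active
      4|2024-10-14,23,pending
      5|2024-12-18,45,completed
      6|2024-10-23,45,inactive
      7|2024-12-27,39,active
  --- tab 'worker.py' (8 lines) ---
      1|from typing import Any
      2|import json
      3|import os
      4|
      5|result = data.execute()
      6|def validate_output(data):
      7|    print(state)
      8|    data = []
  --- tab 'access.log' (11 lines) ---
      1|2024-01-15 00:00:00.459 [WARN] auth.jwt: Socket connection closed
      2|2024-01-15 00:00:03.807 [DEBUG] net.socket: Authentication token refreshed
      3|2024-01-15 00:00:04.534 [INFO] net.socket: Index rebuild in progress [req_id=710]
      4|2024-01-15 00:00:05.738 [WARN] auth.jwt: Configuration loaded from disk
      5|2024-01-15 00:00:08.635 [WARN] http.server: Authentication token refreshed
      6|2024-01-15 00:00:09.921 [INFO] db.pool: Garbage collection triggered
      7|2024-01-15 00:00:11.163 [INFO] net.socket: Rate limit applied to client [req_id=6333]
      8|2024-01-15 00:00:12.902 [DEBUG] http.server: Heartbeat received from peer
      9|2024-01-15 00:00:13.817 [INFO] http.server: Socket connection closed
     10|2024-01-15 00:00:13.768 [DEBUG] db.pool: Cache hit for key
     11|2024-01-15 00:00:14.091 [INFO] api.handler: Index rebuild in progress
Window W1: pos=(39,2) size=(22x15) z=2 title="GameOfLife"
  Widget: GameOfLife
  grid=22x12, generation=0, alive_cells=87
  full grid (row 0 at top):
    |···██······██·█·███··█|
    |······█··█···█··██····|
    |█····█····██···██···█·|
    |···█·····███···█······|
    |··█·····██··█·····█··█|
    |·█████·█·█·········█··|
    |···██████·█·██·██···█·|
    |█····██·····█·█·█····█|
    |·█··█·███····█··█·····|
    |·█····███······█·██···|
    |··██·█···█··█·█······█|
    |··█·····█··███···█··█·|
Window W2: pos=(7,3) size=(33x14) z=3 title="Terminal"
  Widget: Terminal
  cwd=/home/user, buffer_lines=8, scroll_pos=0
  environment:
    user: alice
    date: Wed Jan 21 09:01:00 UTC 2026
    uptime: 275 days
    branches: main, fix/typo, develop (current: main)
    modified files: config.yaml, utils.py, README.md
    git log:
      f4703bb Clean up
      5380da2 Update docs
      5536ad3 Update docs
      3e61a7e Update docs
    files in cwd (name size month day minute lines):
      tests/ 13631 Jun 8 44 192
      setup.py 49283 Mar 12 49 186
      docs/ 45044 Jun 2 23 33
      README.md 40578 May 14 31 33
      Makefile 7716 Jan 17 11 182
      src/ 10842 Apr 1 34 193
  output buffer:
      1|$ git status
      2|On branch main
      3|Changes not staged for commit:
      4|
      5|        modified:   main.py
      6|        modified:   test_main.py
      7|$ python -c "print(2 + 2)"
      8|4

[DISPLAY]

                     ┏━━━━━━━━━━━━━━━━━━━━━━━━
                     ┃ TabContainer           
                     ┠────────┏━━━━━━━━━━━━━━━
━━━━━━━━━━━━━━━━━━━━━━━━━━━━━━┓ GameOfLife    
Terminal                      ┃───────────────
──────────────────────────────┨Gen: 0         
 git status                   ┃·····█··█···█··
n branch main                 ┃····█····██···█
hanges not staged for commit: ┃··█·····███···█
                              ┃·█·····██··█···
       modified:   main.py    ┃█████·█·█······
       modified:   test_main.p┃··██████·█·██·█
 python -c "print(2 + 2)"     ┃····██·····█·█·
                              ┃█··█·███····█··
 █                            ┃█····███······█
                              ┃·██·█···█··█·█·
━━━━━━━━━━━━━━━━━━━━━━━━━━━━━━┛━━━━━━━━━━━━━━━
                     ┃                        
                     ┃                        
                     ┗━━━━━━━━━━━━━━━━━━━━━━━━
                                              
                                              
                                              
                                              


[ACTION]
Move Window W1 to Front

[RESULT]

                     ┏━━━━━━━━━━━━━━━━━━━━━━━━
                     ┃ TabContainer           
                     ┠────────┏━━━━━━━━━━━━━━━
━━━━━━━━━━━━━━━━━━━━━━━━━━━━━━┃ GameOfLife    
Terminal                      ┠───────────────
──────────────────────────────┃Gen: 0         
 git status                   ┃·····█··█···█··
n branch main                 ┃····█····██···█
hanges not staged for commit: ┃··█·····███···█
                              ┃·█·····██··█···
       modified:   main.py    ┃█████·█·█······
       modified:   test_main.p┃··██████·█·██·█
 python -c "print(2 + 2)"     ┃····██·····█·█·
                              ┃█··█·███····█··
 █                            ┃█····███······█
                              ┃·██·█···█··█·█·
━━━━━━━━━━━━━━━━━━━━━━━━━━━━━━┗━━━━━━━━━━━━━━━
                     ┃                        
                     ┃                        
                     ┗━━━━━━━━━━━━━━━━━━━━━━━━
                                              
                                              
                                              
                                              


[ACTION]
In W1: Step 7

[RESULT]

                     ┏━━━━━━━━━━━━━━━━━━━━━━━━
                     ┃ TabContainer           
                     ┠────────┏━━━━━━━━━━━━━━━
━━━━━━━━━━━━━━━━━━━━━━━━━━━━━━┃ GameOfLife    
Terminal                      ┠───────────────
──────────────────────────────┃Gen: 7         
 git status                   ┃··········█··██
n branch main                 ┃··········██·██
hanges not staged for commit: ┃··········██···
                              ┃██···········█·
       modified:   main.py    ┃·█··········██·
       modified:   test_main.p┃█·············█
 python -c "print(2 + 2)"     ┃█·············█
                              ┃█··██··········
 █                            ┃·█··█··········
                              ┃████···········
━━━━━━━━━━━━━━━━━━━━━━━━━━━━━━┗━━━━━━━━━━━━━━━
                     ┃                        
                     ┃                        
                     ┗━━━━━━━━━━━━━━━━━━━━━━━━
                                              
                                              
                                              
                                              
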